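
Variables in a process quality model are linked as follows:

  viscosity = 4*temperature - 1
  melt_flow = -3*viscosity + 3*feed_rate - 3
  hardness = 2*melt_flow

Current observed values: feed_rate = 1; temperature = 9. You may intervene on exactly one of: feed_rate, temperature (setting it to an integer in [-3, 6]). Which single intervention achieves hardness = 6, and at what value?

set temperature = 0

Intervening on feed_rate: hardness = 6*feed_rate - 216. Reaching 6 requires feed_rate = 37, outside [-3, 6].
Intervening on temperature: with other inputs at their observed values, hardness = -24*temperature + 6. Solving for 6 gives temperature = 0, within [-3, 6].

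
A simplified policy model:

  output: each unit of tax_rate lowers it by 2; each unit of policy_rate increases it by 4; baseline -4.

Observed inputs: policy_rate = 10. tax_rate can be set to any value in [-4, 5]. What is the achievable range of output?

26 to 44

Substituting into the output equation gives output = -2*tax_rate + 36.
Linear in tax_rate, so extremes are at the endpoints: tax_rate = -4 gives output = 44; tax_rate = 5 gives output = 26.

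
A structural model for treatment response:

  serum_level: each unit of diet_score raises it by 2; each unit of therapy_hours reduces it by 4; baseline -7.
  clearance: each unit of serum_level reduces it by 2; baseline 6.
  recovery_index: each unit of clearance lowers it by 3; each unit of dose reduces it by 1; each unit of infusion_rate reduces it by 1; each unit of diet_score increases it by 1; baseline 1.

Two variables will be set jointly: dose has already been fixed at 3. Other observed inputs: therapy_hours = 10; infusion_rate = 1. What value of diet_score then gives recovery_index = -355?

With dose held at 3:
Substituting into the serum_level equation gives serum_level = 2*diet_score - 47.
This gives clearance = -4*diet_score + 100.
Substituting into the recovery_index equation gives recovery_index = 13*diet_score - 303.
Solve 13*diet_score - 303 = -355: diet_score = (-355 + 303) / 13 = -4.

diet_score = -4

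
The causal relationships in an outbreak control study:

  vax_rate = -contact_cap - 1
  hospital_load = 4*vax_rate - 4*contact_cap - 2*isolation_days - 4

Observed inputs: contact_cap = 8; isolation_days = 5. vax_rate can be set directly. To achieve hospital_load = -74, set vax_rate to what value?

vax_rate = -7

Intervening on vax_rate fixes its value directly, overriding its dependence on contact_cap.
Substituting into the hospital_load equation gives hospital_load = 4*vax_rate - 46.
Solve 4*vax_rate - 46 = -74: vax_rate = (-74 + 46) / 4 = -7.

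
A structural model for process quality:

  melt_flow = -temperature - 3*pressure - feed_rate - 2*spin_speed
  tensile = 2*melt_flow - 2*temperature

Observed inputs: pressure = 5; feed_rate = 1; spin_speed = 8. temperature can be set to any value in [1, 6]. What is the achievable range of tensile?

-88 to -68

Substituting into the melt_flow equation gives melt_flow = -temperature - 32.
Substituting into the tensile equation gives tensile = -4*temperature - 64.
Linear in temperature, so extremes are at the endpoints: temperature = 1 gives tensile = -68; temperature = 6 gives tensile = -88.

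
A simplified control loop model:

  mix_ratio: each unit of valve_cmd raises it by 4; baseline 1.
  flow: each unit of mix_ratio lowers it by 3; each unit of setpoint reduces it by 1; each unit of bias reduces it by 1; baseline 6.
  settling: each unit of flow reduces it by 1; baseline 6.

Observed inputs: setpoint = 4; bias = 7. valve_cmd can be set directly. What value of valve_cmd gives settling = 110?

valve_cmd = 8

Substituting into the flow equation gives flow = -12*valve_cmd - 8.
Substituting into the settling equation gives settling = 12*valve_cmd + 14.
Solve 12*valve_cmd + 14 = 110: valve_cmd = (110 - 14) / 12 = 8.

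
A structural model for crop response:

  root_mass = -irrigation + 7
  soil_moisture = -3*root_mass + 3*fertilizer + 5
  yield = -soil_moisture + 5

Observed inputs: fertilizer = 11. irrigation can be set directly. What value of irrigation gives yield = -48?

irrigation = 12

Substituting into the soil_moisture equation gives soil_moisture = 3*irrigation + 17.
So yield = -3*irrigation - 12.
Solve -3*irrigation - 12 = -48: irrigation = (-48 + 12) / -3 = 12.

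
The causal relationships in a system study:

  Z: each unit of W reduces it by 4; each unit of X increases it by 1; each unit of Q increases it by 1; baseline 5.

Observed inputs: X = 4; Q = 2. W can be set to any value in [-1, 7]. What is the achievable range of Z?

Substituting into the Z equation gives Z = -4*W + 11.
Linear in W, so extremes are at the endpoints: W = -1 gives Z = 15; W = 7 gives Z = -17.

-17 to 15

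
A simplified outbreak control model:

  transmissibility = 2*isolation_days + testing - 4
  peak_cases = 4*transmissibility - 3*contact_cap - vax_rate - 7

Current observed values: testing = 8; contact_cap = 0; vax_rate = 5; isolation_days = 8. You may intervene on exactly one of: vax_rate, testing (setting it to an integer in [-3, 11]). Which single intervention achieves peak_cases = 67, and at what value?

Intervening on vax_rate: with other inputs at their observed values, peak_cases = -vax_rate + 73. Solving for 67 gives vax_rate = 6, within [-3, 11].
Intervening on testing: peak_cases = 4*testing + 36. Reaching 67 requires testing = 31/4, not an integer.

set vax_rate = 6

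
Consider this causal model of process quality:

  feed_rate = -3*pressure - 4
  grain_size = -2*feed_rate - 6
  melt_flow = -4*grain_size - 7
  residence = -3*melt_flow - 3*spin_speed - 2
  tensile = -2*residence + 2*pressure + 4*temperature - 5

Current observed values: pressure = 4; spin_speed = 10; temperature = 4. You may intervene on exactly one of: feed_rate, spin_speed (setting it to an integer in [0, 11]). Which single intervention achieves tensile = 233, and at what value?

set feed_rate = 1

Intervening on feed_rate: with other inputs at their observed values, tensile = 48*feed_rate + 185. Solving for 233 gives feed_rate = 1, within [0, 11].
Intervening on spin_speed: tensile = 6*spin_speed - 643. Reaching 233 requires spin_speed = 146, outside [0, 11].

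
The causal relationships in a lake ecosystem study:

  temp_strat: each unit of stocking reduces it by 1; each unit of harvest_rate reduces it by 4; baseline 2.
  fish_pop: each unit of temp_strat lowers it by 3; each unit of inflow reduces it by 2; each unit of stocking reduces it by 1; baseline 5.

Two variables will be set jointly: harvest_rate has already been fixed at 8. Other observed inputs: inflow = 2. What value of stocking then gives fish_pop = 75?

stocking = -8

With harvest_rate held at 8:
Substituting into the temp_strat equation gives temp_strat = -stocking - 30.
This gives fish_pop = 2*stocking + 91.
Solve 2*stocking + 91 = 75: stocking = (75 - 91) / 2 = -8.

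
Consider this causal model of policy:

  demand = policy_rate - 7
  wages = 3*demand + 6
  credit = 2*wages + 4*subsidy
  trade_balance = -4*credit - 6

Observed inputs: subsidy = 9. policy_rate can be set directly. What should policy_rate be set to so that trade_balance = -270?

policy_rate = 10

Substituting into the wages equation gives wages = 3*policy_rate - 15.
credit becomes 6*policy_rate + 6.
Substituting into the trade_balance equation gives trade_balance = -24*policy_rate - 30.
Solve -24*policy_rate - 30 = -270: policy_rate = (-270 + 30) / -24 = 10.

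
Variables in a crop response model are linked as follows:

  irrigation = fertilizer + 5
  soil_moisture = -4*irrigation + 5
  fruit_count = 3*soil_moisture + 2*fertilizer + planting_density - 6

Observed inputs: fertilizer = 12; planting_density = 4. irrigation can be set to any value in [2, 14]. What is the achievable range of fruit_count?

Intervening on irrigation fixes its value directly, overriding its dependence on fertilizer.
Substituting into the fruit_count equation gives fruit_count = -12*irrigation + 37.
Linear in irrigation, so extremes are at the endpoints: irrigation = 2 gives fruit_count = 13; irrigation = 14 gives fruit_count = -131.

-131 to 13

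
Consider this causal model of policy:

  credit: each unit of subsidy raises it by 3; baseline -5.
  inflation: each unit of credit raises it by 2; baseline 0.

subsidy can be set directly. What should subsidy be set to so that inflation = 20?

subsidy = 5

Substituting into the inflation equation gives inflation = 6*subsidy - 10.
Solve 6*subsidy - 10 = 20: subsidy = (20 + 10) / 6 = 5.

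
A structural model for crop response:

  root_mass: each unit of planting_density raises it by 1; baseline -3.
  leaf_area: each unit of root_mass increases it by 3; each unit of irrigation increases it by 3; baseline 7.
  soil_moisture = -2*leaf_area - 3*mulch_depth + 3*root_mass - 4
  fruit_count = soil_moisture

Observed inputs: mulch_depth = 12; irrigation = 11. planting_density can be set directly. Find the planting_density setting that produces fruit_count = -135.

Substituting into the leaf_area equation gives leaf_area = 3*planting_density + 31.
soil_moisture becomes -3*planting_density - 111.
So fruit_count = -3*planting_density - 111.
Solve -3*planting_density - 111 = -135: planting_density = (-135 + 111) / -3 = 8.

planting_density = 8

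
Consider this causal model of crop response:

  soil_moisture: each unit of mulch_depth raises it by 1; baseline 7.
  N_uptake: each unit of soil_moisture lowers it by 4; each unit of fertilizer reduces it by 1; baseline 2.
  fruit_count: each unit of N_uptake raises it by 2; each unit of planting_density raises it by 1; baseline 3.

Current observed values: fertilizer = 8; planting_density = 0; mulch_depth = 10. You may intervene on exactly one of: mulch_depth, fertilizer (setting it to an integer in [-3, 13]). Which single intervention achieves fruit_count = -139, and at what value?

set fertilizer = 5

Intervening on mulch_depth: fruit_count = -8*mulch_depth - 65. Reaching -139 requires mulch_depth = 37/4, not an integer.
Intervening on fertilizer: with other inputs at their observed values, fruit_count = -2*fertilizer - 129. Solving for -139 gives fertilizer = 5, within [-3, 13].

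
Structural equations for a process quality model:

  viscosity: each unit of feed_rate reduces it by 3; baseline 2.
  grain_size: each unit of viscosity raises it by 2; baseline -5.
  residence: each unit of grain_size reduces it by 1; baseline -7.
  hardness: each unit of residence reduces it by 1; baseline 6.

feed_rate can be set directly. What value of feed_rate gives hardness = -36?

Substituting into the grain_size equation gives grain_size = -6*feed_rate - 1.
Substituting into the residence equation gives residence = 6*feed_rate - 6.
hardness becomes -6*feed_rate + 12.
Solve -6*feed_rate + 12 = -36: feed_rate = (-36 - 12) / -6 = 8.

feed_rate = 8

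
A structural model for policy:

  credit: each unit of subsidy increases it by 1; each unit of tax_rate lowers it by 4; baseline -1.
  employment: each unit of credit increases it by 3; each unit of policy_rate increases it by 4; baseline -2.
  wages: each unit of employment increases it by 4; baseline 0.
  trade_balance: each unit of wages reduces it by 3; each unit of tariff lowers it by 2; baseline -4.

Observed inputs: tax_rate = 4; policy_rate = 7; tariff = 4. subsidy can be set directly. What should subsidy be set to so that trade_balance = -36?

subsidy = 9

Substituting into the credit equation gives credit = subsidy - 17.
So employment = 3*subsidy - 25.
This gives wages = 12*subsidy - 100.
Substituting into the trade_balance equation gives trade_balance = -36*subsidy + 288.
Solve -36*subsidy + 288 = -36: subsidy = (-36 - 288) / -36 = 9.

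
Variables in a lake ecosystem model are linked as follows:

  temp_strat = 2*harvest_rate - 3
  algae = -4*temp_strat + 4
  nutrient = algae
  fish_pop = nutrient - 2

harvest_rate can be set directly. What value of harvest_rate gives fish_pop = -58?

Substituting into the algae equation gives algae = -8*harvest_rate + 16.
So nutrient = -8*harvest_rate + 16.
Substituting into the fish_pop equation gives fish_pop = -8*harvest_rate + 14.
Solve -8*harvest_rate + 14 = -58: harvest_rate = (-58 - 14) / -8 = 9.

harvest_rate = 9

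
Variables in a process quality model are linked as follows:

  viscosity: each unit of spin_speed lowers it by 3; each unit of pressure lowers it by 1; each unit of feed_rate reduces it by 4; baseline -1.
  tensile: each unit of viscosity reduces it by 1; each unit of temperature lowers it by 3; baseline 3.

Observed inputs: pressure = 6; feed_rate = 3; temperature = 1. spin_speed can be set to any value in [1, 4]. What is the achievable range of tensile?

22 to 31

Substituting into the viscosity equation gives viscosity = -3*spin_speed - 19.
Substituting into the tensile equation gives tensile = 3*spin_speed + 19.
Linear in spin_speed, so extremes are at the endpoints: spin_speed = 1 gives tensile = 22; spin_speed = 4 gives tensile = 31.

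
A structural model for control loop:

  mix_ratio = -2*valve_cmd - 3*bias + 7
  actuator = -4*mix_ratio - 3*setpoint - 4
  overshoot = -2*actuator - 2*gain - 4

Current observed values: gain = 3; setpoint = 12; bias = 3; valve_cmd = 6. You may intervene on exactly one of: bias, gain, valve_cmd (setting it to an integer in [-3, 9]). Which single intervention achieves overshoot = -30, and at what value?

Intervening on bias: overshoot = -24*bias + 30. Reaching -30 requires bias = 5/2, not an integer.
Intervening on gain: with other inputs at their observed values, overshoot = -2*gain - 36. Solving for -30 gives gain = -3, within [-3, 9].
Intervening on valve_cmd: overshoot = -16*valve_cmd + 54. Reaching -30 requires valve_cmd = 21/4, not an integer.

set gain = -3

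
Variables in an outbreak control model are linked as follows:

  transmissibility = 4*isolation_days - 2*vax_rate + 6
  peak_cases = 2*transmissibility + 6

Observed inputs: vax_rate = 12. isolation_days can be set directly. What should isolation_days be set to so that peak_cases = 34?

isolation_days = 8

Substituting into the transmissibility equation gives transmissibility = 4*isolation_days - 18.
peak_cases becomes 8*isolation_days - 30.
Solve 8*isolation_days - 30 = 34: isolation_days = (34 + 30) / 8 = 8.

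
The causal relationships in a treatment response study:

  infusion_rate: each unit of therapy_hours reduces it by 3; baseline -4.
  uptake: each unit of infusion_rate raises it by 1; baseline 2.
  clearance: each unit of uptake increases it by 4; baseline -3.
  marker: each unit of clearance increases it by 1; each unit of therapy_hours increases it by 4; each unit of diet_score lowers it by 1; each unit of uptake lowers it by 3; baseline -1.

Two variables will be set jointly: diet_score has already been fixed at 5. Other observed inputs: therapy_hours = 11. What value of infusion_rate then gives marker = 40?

infusion_rate = 3

With diet_score held at 5:
Intervening on infusion_rate fixes its value directly, overriding its dependence on therapy_hours.
Substituting into the clearance equation gives clearance = 4*infusion_rate + 5.
Substituting into the marker equation gives marker = infusion_rate + 37.
Solve infusion_rate + 37 = 40: infusion_rate = (40 - 37) / 1 = 3.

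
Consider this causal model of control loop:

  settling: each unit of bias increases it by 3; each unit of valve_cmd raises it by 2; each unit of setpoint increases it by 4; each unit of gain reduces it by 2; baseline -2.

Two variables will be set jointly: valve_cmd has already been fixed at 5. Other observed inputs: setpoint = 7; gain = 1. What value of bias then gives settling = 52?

With valve_cmd held at 5:
Substituting into the settling equation gives settling = 3*bias + 34.
Solve 3*bias + 34 = 52: bias = (52 - 34) / 3 = 6.

bias = 6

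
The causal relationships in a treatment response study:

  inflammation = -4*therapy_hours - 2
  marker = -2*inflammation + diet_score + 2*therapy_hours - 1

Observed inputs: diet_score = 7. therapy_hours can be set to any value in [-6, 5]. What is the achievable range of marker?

-50 to 60

Substituting into the marker equation gives marker = 10*therapy_hours + 10.
Linear in therapy_hours, so extremes are at the endpoints: therapy_hours = -6 gives marker = -50; therapy_hours = 5 gives marker = 60.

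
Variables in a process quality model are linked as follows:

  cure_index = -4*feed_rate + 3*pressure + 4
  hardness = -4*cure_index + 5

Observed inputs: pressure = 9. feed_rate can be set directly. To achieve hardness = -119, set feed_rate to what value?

Substituting into the cure_index equation gives cure_index = -4*feed_rate + 31.
So hardness = 16*feed_rate - 119.
Solve 16*feed_rate - 119 = -119: feed_rate = (-119 + 119) / 16 = 0.

feed_rate = 0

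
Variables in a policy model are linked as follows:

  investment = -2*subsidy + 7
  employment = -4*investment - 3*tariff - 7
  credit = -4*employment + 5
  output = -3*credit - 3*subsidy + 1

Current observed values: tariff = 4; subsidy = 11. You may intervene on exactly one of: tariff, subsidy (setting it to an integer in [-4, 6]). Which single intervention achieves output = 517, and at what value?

Intervening on tariff: with other inputs at their observed values, output = -36*tariff + 589. Solving for 517 gives tariff = 2, within [-4, 6].
Intervening on subsidy: output = 93*subsidy - 578. Reaching 517 requires subsidy = 365/31, not an integer.

set tariff = 2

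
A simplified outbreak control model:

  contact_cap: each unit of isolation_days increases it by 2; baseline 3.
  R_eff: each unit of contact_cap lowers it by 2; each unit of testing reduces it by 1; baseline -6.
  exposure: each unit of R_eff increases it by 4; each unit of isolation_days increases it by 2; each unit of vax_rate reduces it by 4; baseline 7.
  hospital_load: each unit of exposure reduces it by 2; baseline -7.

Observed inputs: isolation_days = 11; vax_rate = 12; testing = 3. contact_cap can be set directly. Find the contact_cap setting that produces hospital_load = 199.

contact_cap = 6

Intervening on contact_cap fixes its value directly, overriding its dependence on isolation_days.
Substituting into the R_eff equation gives R_eff = -2*contact_cap - 9.
So exposure = -8*contact_cap - 55.
hospital_load becomes 16*contact_cap + 103.
Solve 16*contact_cap + 103 = 199: contact_cap = (199 - 103) / 16 = 6.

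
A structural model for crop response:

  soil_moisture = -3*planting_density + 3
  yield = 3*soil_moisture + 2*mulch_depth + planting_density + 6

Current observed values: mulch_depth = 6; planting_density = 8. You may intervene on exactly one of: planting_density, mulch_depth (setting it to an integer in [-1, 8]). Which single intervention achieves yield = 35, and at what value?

Intervening on planting_density: with other inputs at their observed values, yield = -8*planting_density + 27. Solving for 35 gives planting_density = -1, within [-1, 8].
Intervening on mulch_depth: yield = 2*mulch_depth - 49. Reaching 35 requires mulch_depth = 42, outside [-1, 8].

set planting_density = -1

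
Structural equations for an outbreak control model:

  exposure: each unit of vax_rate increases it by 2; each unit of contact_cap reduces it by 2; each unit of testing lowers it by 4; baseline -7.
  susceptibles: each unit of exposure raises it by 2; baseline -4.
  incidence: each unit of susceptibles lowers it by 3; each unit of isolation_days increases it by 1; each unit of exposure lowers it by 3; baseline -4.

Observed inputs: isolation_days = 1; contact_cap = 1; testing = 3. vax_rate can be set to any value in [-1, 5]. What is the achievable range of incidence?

108 to 216

Substituting into the exposure equation gives exposure = 2*vax_rate - 21.
susceptibles becomes 4*vax_rate - 46.
incidence becomes -18*vax_rate + 198.
Linear in vax_rate, so extremes are at the endpoints: vax_rate = -1 gives incidence = 216; vax_rate = 5 gives incidence = 108.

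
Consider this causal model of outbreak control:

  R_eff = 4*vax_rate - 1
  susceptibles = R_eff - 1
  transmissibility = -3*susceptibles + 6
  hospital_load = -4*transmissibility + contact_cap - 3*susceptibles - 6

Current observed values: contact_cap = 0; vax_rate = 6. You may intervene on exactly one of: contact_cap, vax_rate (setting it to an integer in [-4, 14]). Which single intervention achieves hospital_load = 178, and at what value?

set contact_cap = 10

Intervening on contact_cap: with other inputs at their observed values, hospital_load = contact_cap + 168. Solving for 178 gives contact_cap = 10, within [-4, 14].
Intervening on vax_rate: hospital_load = 36*vax_rate - 48. Reaching 178 requires vax_rate = 113/18, not an integer.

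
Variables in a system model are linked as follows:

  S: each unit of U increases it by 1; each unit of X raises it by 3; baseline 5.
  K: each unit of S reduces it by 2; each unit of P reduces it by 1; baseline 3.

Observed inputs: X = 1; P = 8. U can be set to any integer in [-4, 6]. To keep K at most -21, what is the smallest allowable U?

Substituting into the S equation gives S = U + 8.
K becomes -2*U - 21.
Require -2*U - 21 ≤ -21, so U ≥ 0.
The smallest integer in [-4, 6] satisfying this is 0.

U = 0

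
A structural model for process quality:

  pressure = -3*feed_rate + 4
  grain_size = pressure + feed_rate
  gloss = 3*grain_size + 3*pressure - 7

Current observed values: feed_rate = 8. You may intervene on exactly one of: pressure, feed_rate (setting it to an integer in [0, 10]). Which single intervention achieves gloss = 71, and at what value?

Intervening on pressure: with other inputs at their observed values, gloss = 6*pressure + 17. Solving for 71 gives pressure = 9, within [0, 10].
Intervening on feed_rate: gloss = -15*feed_rate + 17. Reaching 71 requires feed_rate = -18/5, not an integer.

set pressure = 9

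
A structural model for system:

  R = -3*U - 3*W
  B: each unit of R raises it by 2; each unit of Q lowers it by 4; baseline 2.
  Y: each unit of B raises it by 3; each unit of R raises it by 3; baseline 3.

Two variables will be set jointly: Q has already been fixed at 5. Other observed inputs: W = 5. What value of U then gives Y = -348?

U = 6

With Q held at 5:
Substituting into the R equation gives R = -3*U - 15.
B becomes -6*U - 48.
Substituting into the Y equation gives Y = -27*U - 186.
Solve -27*U - 186 = -348: U = (-348 + 186) / -27 = 6.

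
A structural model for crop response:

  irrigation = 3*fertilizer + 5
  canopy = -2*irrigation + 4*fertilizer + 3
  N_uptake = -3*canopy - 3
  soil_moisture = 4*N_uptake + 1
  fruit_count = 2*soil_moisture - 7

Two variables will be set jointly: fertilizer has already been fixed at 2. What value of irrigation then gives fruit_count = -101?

irrigation = 4

With fertilizer held at 2:
Intervening on irrigation fixes its value directly, overriding its dependence on fertilizer.
Substituting into the canopy equation gives canopy = -2*irrigation + 11.
This gives N_uptake = 6*irrigation - 36.
Substituting into the soil_moisture equation gives soil_moisture = 24*irrigation - 143.
So fruit_count = 48*irrigation - 293.
Solve 48*irrigation - 293 = -101: irrigation = (-101 + 293) / 48 = 4.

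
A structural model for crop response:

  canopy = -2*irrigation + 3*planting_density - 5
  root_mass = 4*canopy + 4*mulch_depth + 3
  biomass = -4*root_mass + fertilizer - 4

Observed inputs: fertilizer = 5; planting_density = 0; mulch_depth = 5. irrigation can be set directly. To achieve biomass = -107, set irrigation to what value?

irrigation = -3

Substituting into the canopy equation gives canopy = -2*irrigation - 5.
So root_mass = -8*irrigation + 3.
biomass becomes 32*irrigation - 11.
Solve 32*irrigation - 11 = -107: irrigation = (-107 + 11) / 32 = -3.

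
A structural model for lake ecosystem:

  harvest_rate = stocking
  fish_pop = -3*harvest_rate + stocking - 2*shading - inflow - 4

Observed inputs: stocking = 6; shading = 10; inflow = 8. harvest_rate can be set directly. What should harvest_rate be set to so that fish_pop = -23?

Intervening on harvest_rate fixes its value directly, overriding its dependence on stocking.
Substituting into the fish_pop equation gives fish_pop = -3*harvest_rate - 26.
Solve -3*harvest_rate - 26 = -23: harvest_rate = (-23 + 26) / -3 = -1.

harvest_rate = -1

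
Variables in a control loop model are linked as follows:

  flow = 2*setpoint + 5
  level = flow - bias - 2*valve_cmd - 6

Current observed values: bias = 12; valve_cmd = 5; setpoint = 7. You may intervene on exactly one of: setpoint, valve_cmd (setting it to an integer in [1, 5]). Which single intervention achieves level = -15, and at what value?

set setpoint = 4

Intervening on setpoint: with other inputs at their observed values, level = 2*setpoint - 23. Solving for -15 gives setpoint = 4, within [1, 5].
Intervening on valve_cmd: level = -2*valve_cmd + 1. Reaching -15 requires valve_cmd = 8, outside [1, 5].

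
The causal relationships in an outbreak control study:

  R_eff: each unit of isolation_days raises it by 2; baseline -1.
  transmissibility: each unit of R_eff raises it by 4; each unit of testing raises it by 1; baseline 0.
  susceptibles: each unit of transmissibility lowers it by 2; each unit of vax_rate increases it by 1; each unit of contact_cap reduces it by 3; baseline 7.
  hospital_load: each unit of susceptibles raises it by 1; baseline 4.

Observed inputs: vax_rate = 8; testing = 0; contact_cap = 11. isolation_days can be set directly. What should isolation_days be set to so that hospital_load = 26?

Substituting into the transmissibility equation gives transmissibility = 8*isolation_days - 4.
Substituting into the susceptibles equation gives susceptibles = -16*isolation_days - 10.
So hospital_load = -16*isolation_days - 6.
Solve -16*isolation_days - 6 = 26: isolation_days = (26 + 6) / -16 = -2.

isolation_days = -2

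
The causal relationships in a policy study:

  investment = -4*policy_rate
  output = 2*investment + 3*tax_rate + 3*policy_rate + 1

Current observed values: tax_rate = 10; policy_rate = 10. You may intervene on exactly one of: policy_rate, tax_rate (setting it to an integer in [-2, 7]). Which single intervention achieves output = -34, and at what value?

Intervening on policy_rate: output = -5*policy_rate + 31. Reaching -34 requires policy_rate = 13, outside [-2, 7].
Intervening on tax_rate: with other inputs at their observed values, output = 3*tax_rate - 49. Solving for -34 gives tax_rate = 5, within [-2, 7].

set tax_rate = 5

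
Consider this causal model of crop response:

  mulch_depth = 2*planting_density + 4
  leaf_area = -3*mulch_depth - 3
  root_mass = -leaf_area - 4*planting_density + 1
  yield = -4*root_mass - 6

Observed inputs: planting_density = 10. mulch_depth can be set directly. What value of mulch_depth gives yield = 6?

Intervening on mulch_depth fixes its value directly, overriding its dependence on planting_density.
Substituting into the root_mass equation gives root_mass = 3*mulch_depth - 36.
Substituting into the yield equation gives yield = -12*mulch_depth + 138.
Solve -12*mulch_depth + 138 = 6: mulch_depth = (6 - 138) / -12 = 11.

mulch_depth = 11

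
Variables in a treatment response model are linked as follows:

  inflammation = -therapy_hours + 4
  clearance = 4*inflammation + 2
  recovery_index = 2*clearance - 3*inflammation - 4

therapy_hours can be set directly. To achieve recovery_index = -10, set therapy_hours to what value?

therapy_hours = 6

Substituting into the clearance equation gives clearance = -4*therapy_hours + 18.
So recovery_index = -5*therapy_hours + 20.
Solve -5*therapy_hours + 20 = -10: therapy_hours = (-10 - 20) / -5 = 6.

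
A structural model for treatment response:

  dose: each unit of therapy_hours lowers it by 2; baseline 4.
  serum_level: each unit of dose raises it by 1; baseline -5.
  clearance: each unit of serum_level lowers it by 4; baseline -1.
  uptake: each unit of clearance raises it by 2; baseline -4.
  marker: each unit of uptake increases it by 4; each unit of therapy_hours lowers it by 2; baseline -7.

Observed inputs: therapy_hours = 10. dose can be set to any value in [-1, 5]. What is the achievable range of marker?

Intervening on dose fixes its value directly, overriding its dependence on therapy_hours.
Substituting into the clearance equation gives clearance = -4*dose + 19.
Substituting into the uptake equation gives uptake = -8*dose + 34.
This gives marker = -32*dose + 109.
Linear in dose, so extremes are at the endpoints: dose = -1 gives marker = 141; dose = 5 gives marker = -51.

-51 to 141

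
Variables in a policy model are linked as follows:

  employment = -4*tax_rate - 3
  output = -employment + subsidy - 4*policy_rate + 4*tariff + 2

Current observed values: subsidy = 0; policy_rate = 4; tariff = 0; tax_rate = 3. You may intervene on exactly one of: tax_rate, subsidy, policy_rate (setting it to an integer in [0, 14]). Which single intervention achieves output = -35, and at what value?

set policy_rate = 13

Intervening on tax_rate: output = 4*tax_rate - 11. Reaching -35 requires tax_rate = -6, outside [0, 14].
Intervening on subsidy: output = subsidy + 1. Reaching -35 requires subsidy = -36, outside [0, 14].
Intervening on policy_rate: with other inputs at their observed values, output = -4*policy_rate + 17. Solving for -35 gives policy_rate = 13, within [0, 14].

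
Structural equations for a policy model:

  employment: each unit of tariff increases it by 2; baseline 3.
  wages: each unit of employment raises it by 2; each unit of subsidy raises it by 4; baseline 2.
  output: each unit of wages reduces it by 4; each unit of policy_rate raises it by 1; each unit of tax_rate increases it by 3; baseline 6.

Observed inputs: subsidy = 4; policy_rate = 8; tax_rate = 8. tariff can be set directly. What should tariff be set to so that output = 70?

tariff = -8

Substituting into the wages equation gives wages = 4*tariff + 24.
output becomes -16*tariff - 58.
Solve -16*tariff - 58 = 70: tariff = (70 + 58) / -16 = -8.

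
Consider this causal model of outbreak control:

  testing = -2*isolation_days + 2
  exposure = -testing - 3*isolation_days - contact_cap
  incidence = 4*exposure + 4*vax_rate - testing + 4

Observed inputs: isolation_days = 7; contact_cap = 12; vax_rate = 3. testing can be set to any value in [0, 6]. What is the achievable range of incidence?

Intervening on testing fixes its value directly, overriding its dependence on isolation_days.
Substituting into the exposure equation gives exposure = -testing - 33.
incidence becomes -5*testing - 116.
Linear in testing, so extremes are at the endpoints: testing = 0 gives incidence = -116; testing = 6 gives incidence = -146.

-146 to -116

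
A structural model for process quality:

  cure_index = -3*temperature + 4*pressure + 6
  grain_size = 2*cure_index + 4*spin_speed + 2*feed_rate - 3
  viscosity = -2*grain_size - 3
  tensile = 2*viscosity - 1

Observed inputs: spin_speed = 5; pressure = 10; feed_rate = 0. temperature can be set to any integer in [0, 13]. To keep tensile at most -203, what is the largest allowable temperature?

temperature = 10

Substituting into the cure_index equation gives cure_index = -3*temperature + 46.
So grain_size = -6*temperature + 109.
viscosity becomes 12*temperature - 221.
tensile becomes 24*temperature - 443.
Require 24*temperature - 443 ≤ -203, so temperature ≤ 10.
The largest integer in [0, 13] satisfying this is 10.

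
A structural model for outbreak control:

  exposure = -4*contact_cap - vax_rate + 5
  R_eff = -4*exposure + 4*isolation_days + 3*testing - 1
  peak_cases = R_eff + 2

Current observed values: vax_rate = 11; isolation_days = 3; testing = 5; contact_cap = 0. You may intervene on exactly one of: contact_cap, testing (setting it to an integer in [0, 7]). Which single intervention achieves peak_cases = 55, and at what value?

set testing = 6

Intervening on contact_cap: peak_cases = 16*contact_cap + 52. Reaching 55 requires contact_cap = 3/16, not an integer.
Intervening on testing: with other inputs at their observed values, peak_cases = 3*testing + 37. Solving for 55 gives testing = 6, within [0, 7].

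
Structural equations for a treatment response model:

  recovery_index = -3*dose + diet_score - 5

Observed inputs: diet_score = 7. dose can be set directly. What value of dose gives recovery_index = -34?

dose = 12

Substituting into the recovery_index equation gives recovery_index = -3*dose + 2.
Solve -3*dose + 2 = -34: dose = (-34 - 2) / -3 = 12.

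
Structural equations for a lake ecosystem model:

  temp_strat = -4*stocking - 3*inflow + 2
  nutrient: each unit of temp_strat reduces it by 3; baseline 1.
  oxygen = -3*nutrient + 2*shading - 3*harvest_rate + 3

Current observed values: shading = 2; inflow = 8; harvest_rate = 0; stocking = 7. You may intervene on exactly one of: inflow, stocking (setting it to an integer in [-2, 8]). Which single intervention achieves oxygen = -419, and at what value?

set inflow = 7

Intervening on inflow: with other inputs at their observed values, oxygen = -27*inflow - 230. Solving for -419 gives inflow = 7, within [-2, 8].
Intervening on stocking: oxygen = -36*stocking - 194. Reaching -419 requires stocking = 25/4, not an integer.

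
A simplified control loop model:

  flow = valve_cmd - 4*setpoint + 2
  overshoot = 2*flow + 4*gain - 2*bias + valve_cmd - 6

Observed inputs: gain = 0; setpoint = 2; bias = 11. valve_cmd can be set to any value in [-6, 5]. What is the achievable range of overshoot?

-58 to -25

Substituting into the flow equation gives flow = valve_cmd - 6.
Substituting into the overshoot equation gives overshoot = 3*valve_cmd - 40.
Linear in valve_cmd, so extremes are at the endpoints: valve_cmd = -6 gives overshoot = -58; valve_cmd = 5 gives overshoot = -25.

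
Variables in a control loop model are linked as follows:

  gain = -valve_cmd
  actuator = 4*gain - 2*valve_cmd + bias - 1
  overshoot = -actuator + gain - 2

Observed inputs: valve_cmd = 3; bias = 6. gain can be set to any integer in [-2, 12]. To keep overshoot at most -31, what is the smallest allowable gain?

Intervening on gain fixes its value directly, overriding its dependence on valve_cmd.
Substituting into the actuator equation gives actuator = 4*gain - 1.
This gives overshoot = -3*gain - 1.
Require -3*gain - 1 ≤ -31, so gain ≥ 10.
The smallest integer in [-2, 12] satisfying this is 10.

gain = 10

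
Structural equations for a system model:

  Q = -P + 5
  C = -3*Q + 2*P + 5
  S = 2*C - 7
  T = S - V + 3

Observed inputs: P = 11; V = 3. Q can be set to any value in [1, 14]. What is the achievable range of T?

Intervening on Q fixes its value directly, overriding its dependence on P.
Substituting into the C equation gives C = -3*Q + 27.
Substituting into the S equation gives S = -6*Q + 47.
Substituting into the T equation gives T = -6*Q + 47.
Linear in Q, so extremes are at the endpoints: Q = 1 gives T = 41; Q = 14 gives T = -37.

-37 to 41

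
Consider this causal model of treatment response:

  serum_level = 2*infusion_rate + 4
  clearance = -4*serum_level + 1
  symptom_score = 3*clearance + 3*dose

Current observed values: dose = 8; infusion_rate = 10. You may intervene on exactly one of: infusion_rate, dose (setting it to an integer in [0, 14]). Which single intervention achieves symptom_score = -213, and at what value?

set infusion_rate = 8

Intervening on infusion_rate: with other inputs at their observed values, symptom_score = -24*infusion_rate - 21. Solving for -213 gives infusion_rate = 8, within [0, 14].
Intervening on dose: symptom_score = 3*dose - 285. Reaching -213 requires dose = 24, outside [0, 14].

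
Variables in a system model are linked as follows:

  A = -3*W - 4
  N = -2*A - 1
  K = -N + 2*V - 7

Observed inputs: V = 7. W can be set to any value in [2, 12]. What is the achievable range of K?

-72 to -12

Substituting into the N equation gives N = 6*W + 7.
K becomes -6*W.
Linear in W, so extremes are at the endpoints: W = 2 gives K = -12; W = 12 gives K = -72.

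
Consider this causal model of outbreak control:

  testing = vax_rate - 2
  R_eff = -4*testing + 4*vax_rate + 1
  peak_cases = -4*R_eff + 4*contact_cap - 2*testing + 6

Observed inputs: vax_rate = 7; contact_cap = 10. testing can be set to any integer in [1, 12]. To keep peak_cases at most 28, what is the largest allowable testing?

Intervening on testing fixes its value directly, overriding its dependence on vax_rate.
Substituting into the R_eff equation gives R_eff = -4*testing + 29.
This gives peak_cases = 14*testing - 70.
Require 14*testing - 70 ≤ 28, so testing ≤ 7.
The largest integer in [1, 12] satisfying this is 7.

testing = 7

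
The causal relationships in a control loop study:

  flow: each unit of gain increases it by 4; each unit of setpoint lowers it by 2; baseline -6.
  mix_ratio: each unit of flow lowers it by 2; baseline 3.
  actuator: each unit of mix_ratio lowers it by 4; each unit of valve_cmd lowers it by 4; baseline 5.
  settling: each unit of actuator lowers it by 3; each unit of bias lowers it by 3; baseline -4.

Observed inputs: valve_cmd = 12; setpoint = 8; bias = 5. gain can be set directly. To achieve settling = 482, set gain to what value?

gain = 2

Substituting into the flow equation gives flow = 4*gain - 22.
Substituting into the mix_ratio equation gives mix_ratio = -8*gain + 47.
Substituting into the actuator equation gives actuator = 32*gain - 231.
Substituting into the settling equation gives settling = -96*gain + 674.
Solve -96*gain + 674 = 482: gain = (482 - 674) / -96 = 2.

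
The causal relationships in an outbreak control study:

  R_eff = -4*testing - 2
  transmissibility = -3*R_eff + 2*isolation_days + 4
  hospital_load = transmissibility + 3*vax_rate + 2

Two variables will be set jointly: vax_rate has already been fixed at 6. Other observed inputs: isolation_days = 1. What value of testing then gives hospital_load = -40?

testing = -6

With vax_rate held at 6:
Substituting into the transmissibility equation gives transmissibility = 12*testing + 12.
hospital_load becomes 12*testing + 32.
Solve 12*testing + 32 = -40: testing = (-40 - 32) / 12 = -6.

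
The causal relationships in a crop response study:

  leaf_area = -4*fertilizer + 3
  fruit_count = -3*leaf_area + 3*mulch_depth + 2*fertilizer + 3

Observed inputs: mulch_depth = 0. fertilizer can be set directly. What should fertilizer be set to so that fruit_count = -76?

Substituting into the fruit_count equation gives fruit_count = 14*fertilizer - 6.
Solve 14*fertilizer - 6 = -76: fertilizer = (-76 + 6) / 14 = -5.

fertilizer = -5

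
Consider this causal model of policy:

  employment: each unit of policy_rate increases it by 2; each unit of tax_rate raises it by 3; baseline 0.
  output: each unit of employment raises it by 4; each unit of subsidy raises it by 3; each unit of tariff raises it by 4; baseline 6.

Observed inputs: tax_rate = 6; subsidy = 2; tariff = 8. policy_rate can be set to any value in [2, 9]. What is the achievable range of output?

132 to 188

Substituting into the employment equation gives employment = 2*policy_rate + 18.
Substituting into the output equation gives output = 8*policy_rate + 116.
Linear in policy_rate, so extremes are at the endpoints: policy_rate = 2 gives output = 132; policy_rate = 9 gives output = 188.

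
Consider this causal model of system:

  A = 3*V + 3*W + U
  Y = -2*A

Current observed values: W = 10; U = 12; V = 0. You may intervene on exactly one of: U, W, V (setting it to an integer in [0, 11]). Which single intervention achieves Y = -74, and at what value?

Intervening on U: with other inputs at their observed values, Y = -2*U - 60. Solving for -74 gives U = 7, within [0, 11].
Intervening on W: Y = -6*W - 24. Reaching -74 requires W = 25/3, not an integer.
Intervening on V: Y = -6*V - 84. Reaching -74 requires V = -5/3, not an integer.

set U = 7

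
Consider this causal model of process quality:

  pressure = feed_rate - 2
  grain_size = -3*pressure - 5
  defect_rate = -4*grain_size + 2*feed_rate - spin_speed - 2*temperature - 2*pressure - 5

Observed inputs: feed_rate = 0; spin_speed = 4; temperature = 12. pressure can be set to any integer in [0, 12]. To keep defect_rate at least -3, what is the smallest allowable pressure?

pressure = 1

Intervening on pressure fixes its value directly, overriding its dependence on feed_rate.
Substituting into the defect_rate equation gives defect_rate = 10*pressure - 13.
Require 10*pressure - 13 ≥ -3, so pressure ≥ 1.
The smallest integer in [0, 12] satisfying this is 1.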